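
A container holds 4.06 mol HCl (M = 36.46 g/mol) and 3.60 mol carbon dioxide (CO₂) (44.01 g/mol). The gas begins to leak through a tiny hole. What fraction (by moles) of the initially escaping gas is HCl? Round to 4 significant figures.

0.5534

Effusion rate of each component ∝ n_i/√M_i (partial pressure × 1/√M).
So x_HCl in the escaping gas = (n_HCl/√M_HCl) / Σ(n_i/√M_i)
= (4.06/√36.46) / (4.06/√36.46 + 3.60/√44.01) = 0.6724/(0.6724 + 0.5427) = 0.5534.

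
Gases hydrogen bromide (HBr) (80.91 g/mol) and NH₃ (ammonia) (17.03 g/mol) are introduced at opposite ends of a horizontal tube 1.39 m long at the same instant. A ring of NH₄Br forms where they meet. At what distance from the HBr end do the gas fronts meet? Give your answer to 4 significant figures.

0.4372 m

Graham's law gives d_HBr/d_NH₃ = rate_HBr/rate_NH₃ = √(M_NH₃/M_HBr) = √(17.03/80.91) = 0.4588.
With d_HBr + d_NH₃ = 1.39 m, d_NH₃ = 1.39/(1 + 0.4588) = 0.9528 m.
d_HBr = 1.39 − 0.9528 = 0.4372 m.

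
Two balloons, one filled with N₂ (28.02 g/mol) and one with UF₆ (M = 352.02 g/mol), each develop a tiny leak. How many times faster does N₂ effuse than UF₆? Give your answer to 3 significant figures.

From Graham's law, rate_N₂/rate_UF₆ = √(M_UF₆/M_N₂) = √(352.02/28.02) = √12.56 = 3.54.

3.54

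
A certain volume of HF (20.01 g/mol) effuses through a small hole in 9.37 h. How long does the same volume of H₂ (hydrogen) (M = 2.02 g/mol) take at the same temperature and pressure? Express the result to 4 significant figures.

2.977 h

From Graham's law, t_H₂/t_HF = √(M_H₂/M_HF) = √(2.02/20.01) = √0.1009 = 0.3177.
So the time for H₂ is 9.37 × 0.3177 = 2.977 h.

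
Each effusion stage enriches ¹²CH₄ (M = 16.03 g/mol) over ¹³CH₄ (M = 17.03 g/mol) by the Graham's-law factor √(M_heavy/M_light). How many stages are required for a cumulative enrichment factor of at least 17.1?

94

With α = √(17.03/16.03) per stage, ln α = ½ ln(1.06238) = 0.03026.
Need α^N ≥ 17.1 ⇒ N ≥ ln(17.1) / ln α = 2.839 / 0.03026 = 93.83.
So at least 94 stages are needed.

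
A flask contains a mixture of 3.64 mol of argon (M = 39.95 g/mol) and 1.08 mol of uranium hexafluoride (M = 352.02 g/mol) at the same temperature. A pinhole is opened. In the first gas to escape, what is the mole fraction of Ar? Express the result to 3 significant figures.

0.909

The effusion rate of species i is ∝ p_i/√M_i ∝ n_i/√M_i.
Mole fraction of Ar in the effusate = (n_Ar/√M_Ar) / (n_Ar/√M_Ar + n_UF₆/√M_UF₆)
= (3.64/√39.95) / (3.64/√39.95 + 1.08/√352.02) = 0.5759/(0.5759 + 0.05756) = 0.909.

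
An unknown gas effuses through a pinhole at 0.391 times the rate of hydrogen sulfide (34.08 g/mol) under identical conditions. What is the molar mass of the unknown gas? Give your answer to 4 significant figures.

222.9 g/mol

From Graham's law, rate_X/rate_H₂S = √(M_H₂S/M_X).
0.391 = √(34.08/M_X)
M_X = 34.08 / 0.391² = 34.08 / 0.1529 = 222.9 g/mol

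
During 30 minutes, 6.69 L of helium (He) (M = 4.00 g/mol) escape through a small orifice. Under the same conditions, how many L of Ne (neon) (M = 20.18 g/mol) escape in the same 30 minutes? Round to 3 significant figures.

From Graham's law, rate_Ne/rate_He = √(M_He/M_Ne) = √(4.00/20.18) = √0.1982 = 0.4452.
So the volume for Ne is 6.69 × 0.4452 = 2.98 L.

2.98 L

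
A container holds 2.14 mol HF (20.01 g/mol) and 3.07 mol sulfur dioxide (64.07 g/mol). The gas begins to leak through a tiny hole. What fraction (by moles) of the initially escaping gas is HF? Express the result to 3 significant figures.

0.555

Each component's effusion rate ∝ (its partial pressure)·(1/√M) ∝ n_i/√M_i.
Mole fraction of HF in the effusate = (n_HF/√M_HF) / (n_HF/√M_HF + n_SO₂/√M_SO₂)
= (2.14/√20.01) / (2.14/√20.01 + 3.07/√64.07) = 0.4784/(0.4784 + 0.3835) = 0.555.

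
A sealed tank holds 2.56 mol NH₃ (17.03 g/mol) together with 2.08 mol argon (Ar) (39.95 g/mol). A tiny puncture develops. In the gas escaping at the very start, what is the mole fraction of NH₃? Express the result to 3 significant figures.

Effusion rate of each component ∝ n_i/√M_i (partial pressure × 1/√M).
x_NH₃(eff) = (n_NH₃/√M_NH₃) / (n_NH₃/√M_NH₃ + n_Ar/√M_Ar)
= (2.56/√17.03) / (2.56/√17.03 + 2.08/√39.95) = 0.6203/(0.6203 + 0.3291) = 0.653.

0.653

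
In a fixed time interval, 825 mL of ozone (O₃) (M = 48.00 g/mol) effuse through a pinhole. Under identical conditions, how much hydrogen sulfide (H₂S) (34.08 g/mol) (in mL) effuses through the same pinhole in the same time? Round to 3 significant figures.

979 mL

From Graham's law, rate_H₂S/rate_O₃ = √(M_O₃/M_H₂S) = √(48.00/34.08) = √1.408 = 1.187.
So the volume for H₂S is 825 × 1.187 = 979 mL.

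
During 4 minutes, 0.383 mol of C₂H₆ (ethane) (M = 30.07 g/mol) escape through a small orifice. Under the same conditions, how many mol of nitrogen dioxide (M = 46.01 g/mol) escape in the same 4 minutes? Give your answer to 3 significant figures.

0.310 mol

Since effusion rate ∝ 1/√M, rate_NO₂/rate_C₂H₆ = √(M_C₂H₆/M_NO₂) = √(30.07/46.01) = √0.6536 = 0.8084.
So the amount for NO₂ is 0.383 × 0.8084 = 0.310 mol.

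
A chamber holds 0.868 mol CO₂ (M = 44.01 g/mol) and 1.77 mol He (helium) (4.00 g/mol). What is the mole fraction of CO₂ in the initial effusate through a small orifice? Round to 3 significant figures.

0.129

Effusion rate of each component ∝ n_i/√M_i (partial pressure × 1/√M).
x_CO₂(eff) = (n_CO₂/√M_CO₂) / (n_CO₂/√M_CO₂ + n_He/√M_He)
= (0.868/√44.01) / (0.868/√44.01 + 1.77/√4.00) = 0.1308/(0.1308 + 0.8850) = 0.129.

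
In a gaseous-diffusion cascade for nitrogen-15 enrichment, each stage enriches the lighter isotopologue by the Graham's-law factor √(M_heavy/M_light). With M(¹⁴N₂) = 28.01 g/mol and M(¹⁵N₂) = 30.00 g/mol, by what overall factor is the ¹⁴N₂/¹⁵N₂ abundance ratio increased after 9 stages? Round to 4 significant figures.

1.362

The single-stage factor is √(M_heavy/M_light), so 9 stages give [√(30.00/28.01)]^9 = (30.00/28.01)^(9/2).
= 1.07105^(9/2) = 1.362.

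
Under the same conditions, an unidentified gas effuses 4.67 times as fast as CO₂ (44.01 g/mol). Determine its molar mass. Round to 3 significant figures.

2.02 g/mol

Graham's law gives rate_X/rate_CO₂ = √(M_CO₂/M_X).
4.67 = √(44.01/M_X)
M_X = 44.01 / 4.67² = 44.01 / 21.81 = 2.02 g/mol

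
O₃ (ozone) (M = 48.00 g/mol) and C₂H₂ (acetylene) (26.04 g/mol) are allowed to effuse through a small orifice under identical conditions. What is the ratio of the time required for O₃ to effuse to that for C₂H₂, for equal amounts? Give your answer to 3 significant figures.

1.36

Graham's law gives t_O₃/t_C₂H₂ = √(M_O₃/M_C₂H₂) = √(48.00/26.04) = √1.843 = 1.36.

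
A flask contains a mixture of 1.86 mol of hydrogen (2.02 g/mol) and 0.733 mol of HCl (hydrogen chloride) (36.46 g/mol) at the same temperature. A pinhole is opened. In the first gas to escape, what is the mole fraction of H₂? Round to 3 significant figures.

0.915

Rate_i ∝ x_i/√M_i (Graham's law weighted by mole fraction), so the effusate composition follows n_i/√M_i.
x_H₂(eff) = (n_H₂/√M_H₂) / (n_H₂/√M_H₂ + n_HCl/√M_HCl)
= (1.86/√2.02) / (1.86/√2.02 + 0.733/√36.46) = 1.309/(1.309 + 0.1214) = 0.915.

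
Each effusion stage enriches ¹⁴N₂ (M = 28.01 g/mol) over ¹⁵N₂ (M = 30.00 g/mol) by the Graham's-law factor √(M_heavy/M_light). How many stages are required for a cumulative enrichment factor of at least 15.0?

Single-stage factor α = √(30.00/28.01), so ln α = ½ ln(1.07105) = 0.03432.
Need α^N ≥ 15.0 ⇒ N ≥ ln(15.0) / ln α = 2.708 / 0.03432 = 78.91.
So at least 79 stages are needed.

79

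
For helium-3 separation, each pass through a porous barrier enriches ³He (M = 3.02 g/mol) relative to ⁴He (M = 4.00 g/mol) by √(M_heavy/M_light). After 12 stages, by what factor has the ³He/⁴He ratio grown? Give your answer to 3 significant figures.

5.40

After 12 stages the ratio has grown by (√(4.00/3.02))^12 = (4.00/3.02)^(12/2).
= 1.32450^6 = 5.40.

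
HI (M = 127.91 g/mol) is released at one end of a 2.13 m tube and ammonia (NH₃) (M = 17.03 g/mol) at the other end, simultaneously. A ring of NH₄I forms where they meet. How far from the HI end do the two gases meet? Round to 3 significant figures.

In equal time, each gas travels a distance ∝ its rate ∝ 1/√M, so d_HI/d_NH₃ = √(M_NH₃/M_HI) = √(17.03/127.91) = 0.3649.
With d_HI + d_NH₃ = 2.13 m, d_NH₃ = 2.13/(1 + 0.3649) = 1.561 m.
d_HI = 2.13 − 1.561 = 0.569 m.

0.569 m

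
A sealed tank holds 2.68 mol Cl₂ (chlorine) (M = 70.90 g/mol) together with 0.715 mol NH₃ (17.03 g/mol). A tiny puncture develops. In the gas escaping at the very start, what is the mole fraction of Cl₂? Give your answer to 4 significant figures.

Rate_i ∝ x_i/√M_i (Graham's law weighted by mole fraction), so the effusate composition follows n_i/√M_i.
Mole fraction of Cl₂ in the effusate = (n_Cl₂/√M_Cl₂) / (n_Cl₂/√M_Cl₂ + n_NH₃/√M_NH₃)
= (2.68/√70.90) / (2.68/√70.90 + 0.715/√17.03) = 0.3183/(0.3183 + 0.1733) = 0.6475.

0.6475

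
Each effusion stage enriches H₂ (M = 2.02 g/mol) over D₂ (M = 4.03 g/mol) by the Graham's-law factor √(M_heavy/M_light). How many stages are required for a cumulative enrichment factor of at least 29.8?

10

Per stage α = (4.03/2.02)^(1/2) = 1.99505^0.5, giving ln α = 0.3453.
Need α^N ≥ 29.8 ⇒ N ≥ ln(29.8) / ln α = 3.395 / 0.3453 = 9.83.
Minimum whole number of stages: N = 10.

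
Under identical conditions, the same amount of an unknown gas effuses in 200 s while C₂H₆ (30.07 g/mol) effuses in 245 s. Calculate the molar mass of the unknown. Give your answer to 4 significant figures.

By Graham's law, t_X/t_C₂H₆ = √(M_X/M_C₂H₆).
200/245 = 0.8163 = √(M_X/30.07)
M_X = 30.07 × 0.8163² = 30.07 × 0.6664 = 20.04 g/mol

20.04 g/mol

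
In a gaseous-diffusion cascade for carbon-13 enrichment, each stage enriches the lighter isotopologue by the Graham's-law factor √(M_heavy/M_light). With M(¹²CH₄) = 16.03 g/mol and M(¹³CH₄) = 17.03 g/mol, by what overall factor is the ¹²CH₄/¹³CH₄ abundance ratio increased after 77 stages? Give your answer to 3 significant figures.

10.3

Overall factor = α^77 with α = √(17.03/16.03), i.e. (17.03/16.03)^(77/2).
= 1.06238^(77/2) = 10.3.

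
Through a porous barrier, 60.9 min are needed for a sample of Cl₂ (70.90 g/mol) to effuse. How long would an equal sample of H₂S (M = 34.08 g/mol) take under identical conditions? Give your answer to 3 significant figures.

42.2 min

Graham's law gives t_H₂S/t_Cl₂ = √(M_H₂S/M_Cl₂) = √(34.08/70.90) = √0.4807 = 0.6933.
So the time for H₂S is 60.9 × 0.6933 = 42.2 min.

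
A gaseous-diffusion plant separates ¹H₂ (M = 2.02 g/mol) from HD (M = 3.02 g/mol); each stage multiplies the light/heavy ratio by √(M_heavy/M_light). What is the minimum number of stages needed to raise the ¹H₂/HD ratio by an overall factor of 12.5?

Per stage α = (3.02/2.02)^(1/2) = 1.49505^0.5, giving ln α = 0.2011.
Need α^N ≥ 12.5 ⇒ N ≥ ln(12.5) / ln α = 2.526 / 0.2011 = 12.56.
Minimum whole number of stages: N = 13.

13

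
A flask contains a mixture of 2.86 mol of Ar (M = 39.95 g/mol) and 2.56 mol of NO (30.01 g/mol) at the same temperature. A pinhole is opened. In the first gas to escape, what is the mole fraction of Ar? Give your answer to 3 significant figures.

The effusion rate of species i is ∝ p_i/√M_i ∝ n_i/√M_i.
x_Ar(eff) = (n_Ar/√M_Ar) / (n_Ar/√M_Ar + n_NO/√M_NO)
= (2.86/√39.95) / (2.86/√39.95 + 2.56/√30.01) = 0.4525/(0.4525 + 0.4673) = 0.492.

0.492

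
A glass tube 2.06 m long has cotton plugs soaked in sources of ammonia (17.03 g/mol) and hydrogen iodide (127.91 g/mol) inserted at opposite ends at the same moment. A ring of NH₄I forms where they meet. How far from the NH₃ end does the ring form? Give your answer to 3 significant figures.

1.51 m

The fronts meet when d_NH₃ + d_HI = L with d_NH₃/d_HI = √(M_HI/M_NH₃) (Graham's law). Here √(M_HI/M_NH₃) = √(127.91/17.03) = 2.741.
With d_NH₃ + d_HI = 2.06 m, d_HI = 2.06/(1 + 2.741) = 0.5507 m.
d_NH₃ = 2.06 − 0.5507 = 1.51 m.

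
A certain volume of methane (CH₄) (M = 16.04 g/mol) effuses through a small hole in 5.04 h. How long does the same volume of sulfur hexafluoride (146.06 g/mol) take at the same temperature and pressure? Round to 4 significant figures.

Graham's law gives t_SF₆/t_CH₄ = √(M_SF₆/M_CH₄) = √(146.06/16.04) = √9.106 = 3.018.
So the time for SF₆ is 5.04 × 3.018 = 15.21 h.

15.21 h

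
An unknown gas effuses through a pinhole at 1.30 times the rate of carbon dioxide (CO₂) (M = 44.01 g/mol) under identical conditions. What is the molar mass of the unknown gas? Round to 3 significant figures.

26.0 g/mol

From Graham's law, rate_X/rate_CO₂ = √(M_CO₂/M_X).
1.30 = √(44.01/M_X)
M_X = 44.01 / 1.30² = 44.01 / 1.690 = 26.0 g/mol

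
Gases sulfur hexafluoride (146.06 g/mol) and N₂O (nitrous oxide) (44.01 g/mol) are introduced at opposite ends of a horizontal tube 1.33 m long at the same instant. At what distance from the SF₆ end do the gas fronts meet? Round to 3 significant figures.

Distances travelled in equal time are proportional to diffusion rates, so d_SF₆/d_N₂O = √(M_N₂O/M_SF₆) = √(44.01/146.06) = 0.5489.
With d_SF₆ + d_N₂O = 1.33 m, d_N₂O = 1.33/(1 + 0.5489) = 0.8587 m.
d_SF₆ = 1.33 − 0.8587 = 0.471 m.

0.471 m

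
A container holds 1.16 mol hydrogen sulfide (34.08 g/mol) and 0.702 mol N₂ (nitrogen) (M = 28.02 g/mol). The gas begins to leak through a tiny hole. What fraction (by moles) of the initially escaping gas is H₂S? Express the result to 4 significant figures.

0.5997

Each component's effusion rate ∝ (its partial pressure)·(1/√M) ∝ n_i/√M_i.
Mole fraction of H₂S in the effusate = (n_H₂S/√M_H₂S) / (n_H₂S/√M_H₂S + n_N₂/√M_N₂)
= (1.16/√34.08) / (1.16/√34.08 + 0.702/√28.02) = 0.1987/(0.1987 + 0.1326) = 0.5997.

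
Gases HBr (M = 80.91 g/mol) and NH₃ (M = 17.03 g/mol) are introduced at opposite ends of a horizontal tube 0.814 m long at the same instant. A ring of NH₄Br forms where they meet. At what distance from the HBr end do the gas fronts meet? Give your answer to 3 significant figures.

0.256 m

Graham's law gives d_HBr/d_NH₃ = rate_HBr/rate_NH₃ = √(M_NH₃/M_HBr) = √(17.03/80.91) = 0.4588.
With d_HBr + d_NH₃ = 0.814 m, d_NH₃ = 0.814/(1 + 0.4588) = 0.5580 m.
d_HBr = 0.814 − 0.5580 = 0.256 m.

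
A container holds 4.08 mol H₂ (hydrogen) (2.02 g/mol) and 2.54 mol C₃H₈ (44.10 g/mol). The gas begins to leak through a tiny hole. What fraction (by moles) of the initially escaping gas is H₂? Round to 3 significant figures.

0.882

Each component's effusion rate ∝ (its partial pressure)·(1/√M) ∝ n_i/√M_i.
So x_H₂ in the escaping gas = (n_H₂/√M_H₂) / Σ(n_i/√M_i)
= (4.08/√2.02) / (4.08/√2.02 + 2.54/√44.10) = 2.871/(2.871 + 0.3825) = 0.882.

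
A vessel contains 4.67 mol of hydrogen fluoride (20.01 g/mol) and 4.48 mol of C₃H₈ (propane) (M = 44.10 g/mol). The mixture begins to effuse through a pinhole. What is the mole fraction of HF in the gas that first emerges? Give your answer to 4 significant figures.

0.6075

Rate_i ∝ x_i/√M_i (Graham's law weighted by mole fraction), so the effusate composition follows n_i/√M_i.
So x_HF in the escaping gas = (n_HF/√M_HF) / Σ(n_i/√M_i)
= (4.67/√20.01) / (4.67/√20.01 + 4.48/√44.10) = 1.044/(1.044 + 0.6746) = 0.6075.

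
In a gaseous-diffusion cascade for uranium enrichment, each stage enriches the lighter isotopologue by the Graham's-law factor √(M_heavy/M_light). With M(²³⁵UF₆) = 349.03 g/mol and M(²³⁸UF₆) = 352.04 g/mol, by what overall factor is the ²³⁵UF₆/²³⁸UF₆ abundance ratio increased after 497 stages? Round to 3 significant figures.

8.45

Overall factor = α^497 with α = √(352.04/349.03), i.e. (352.04/349.03)^(497/2).
= 1.00862^(497/2) = 8.45.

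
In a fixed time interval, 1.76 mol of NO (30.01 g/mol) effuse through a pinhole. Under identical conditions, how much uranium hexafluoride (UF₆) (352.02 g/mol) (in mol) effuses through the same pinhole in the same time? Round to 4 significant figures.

0.5139 mol

From Graham's law, rate_UF₆/rate_NO = √(M_NO/M_UF₆) = √(30.01/352.02) = √0.08525 = 0.2920.
So the amount for UF₆ is 1.76 × 0.2920 = 0.5139 mol.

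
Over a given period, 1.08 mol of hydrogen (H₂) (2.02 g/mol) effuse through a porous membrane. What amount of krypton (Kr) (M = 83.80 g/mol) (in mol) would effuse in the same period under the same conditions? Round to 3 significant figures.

By Graham's law, rate_Kr/rate_H₂ = √(M_H₂/M_Kr) = √(2.02/83.80) = √0.02411 = 0.1553.
So the amount for Kr is 1.08 × 0.1553 = 0.168 mol.

0.168 mol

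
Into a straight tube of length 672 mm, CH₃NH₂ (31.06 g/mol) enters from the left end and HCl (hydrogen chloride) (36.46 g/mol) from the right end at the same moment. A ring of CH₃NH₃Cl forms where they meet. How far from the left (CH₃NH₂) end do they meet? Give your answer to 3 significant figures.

349 mm

The fronts meet when d_CH₃NH₂ + d_HCl = L with d_CH₃NH₂/d_HCl = √(M_HCl/M_CH₃NH₂) (Graham's law). Here √(M_HCl/M_CH₃NH₂) = √(36.46/31.06) = 1.083.
With d_CH₃NH₂ + d_HCl = 672 mm, d_HCl = 672/(1 + 1.083) = 322.5 mm.
d_CH₃NH₂ = 672 − 322.5 = 349 mm.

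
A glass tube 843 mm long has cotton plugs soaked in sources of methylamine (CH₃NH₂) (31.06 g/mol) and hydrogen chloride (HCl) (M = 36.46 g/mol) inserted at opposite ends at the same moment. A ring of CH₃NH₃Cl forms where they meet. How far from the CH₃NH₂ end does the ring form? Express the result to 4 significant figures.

The fronts meet when d_CH₃NH₂ + d_HCl = L with d_CH₃NH₂/d_HCl = √(M_HCl/M_CH₃NH₂) (Graham's law). Here √(M_HCl/M_CH₃NH₂) = √(36.46/31.06) = 1.083.
With d_CH₃NH₂ + d_HCl = 843 mm, d_HCl = 843/(1 + 1.083) = 404.6 mm.
d_CH₃NH₂ = 843 − 404.6 = 438.4 mm.

438.4 mm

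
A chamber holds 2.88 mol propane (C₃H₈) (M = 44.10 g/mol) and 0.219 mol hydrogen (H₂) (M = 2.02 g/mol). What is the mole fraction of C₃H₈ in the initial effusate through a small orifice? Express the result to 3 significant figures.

Rate_i ∝ x_i/√M_i (Graham's law weighted by mole fraction), so the effusate composition follows n_i/√M_i.
x_C₃H₈(eff) = (n_C₃H₈/√M_C₃H₈) / (n_C₃H₈/√M_C₃H₈ + n_H₂/√M_H₂)
= (2.88/√44.10) / (2.88/√44.10 + 0.219/√2.02) = 0.4337/(0.4337 + 0.1541) = 0.738.

0.738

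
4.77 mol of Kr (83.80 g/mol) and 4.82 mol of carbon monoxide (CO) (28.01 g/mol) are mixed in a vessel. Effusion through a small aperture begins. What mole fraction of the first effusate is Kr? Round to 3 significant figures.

0.364

Each component's effusion rate ∝ (its partial pressure)·(1/√M) ∝ n_i/√M_i.
So x_Kr in the escaping gas = (n_Kr/√M_Kr) / Σ(n_i/√M_i)
= (4.77/√83.80) / (4.77/√83.80 + 4.82/√28.01) = 0.5211/(0.5211 + 0.9107) = 0.364.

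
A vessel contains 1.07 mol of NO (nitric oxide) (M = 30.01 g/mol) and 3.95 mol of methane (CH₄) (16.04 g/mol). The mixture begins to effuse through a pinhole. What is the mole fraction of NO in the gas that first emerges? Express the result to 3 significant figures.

Rate_i ∝ x_i/√M_i (Graham's law weighted by mole fraction), so the effusate composition follows n_i/√M_i.
So x_NO in the escaping gas = (n_NO/√M_NO) / Σ(n_i/√M_i)
= (1.07/√30.01) / (1.07/√30.01 + 3.95/√16.04) = 0.1953/(0.1953 + 0.9863) = 0.165.

0.165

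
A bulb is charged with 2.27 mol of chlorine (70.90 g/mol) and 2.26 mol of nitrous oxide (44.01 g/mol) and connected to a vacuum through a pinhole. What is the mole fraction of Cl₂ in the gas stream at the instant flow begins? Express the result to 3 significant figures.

0.442

Effusion rate of each component ∝ n_i/√M_i (partial pressure × 1/√M).
x_Cl₂(eff) = (n_Cl₂/√M_Cl₂) / (n_Cl₂/√M_Cl₂ + n_N₂O/√M_N₂O)
= (2.27/√70.90) / (2.27/√70.90 + 2.26/√44.01) = 0.2696/(0.2696 + 0.3407) = 0.442.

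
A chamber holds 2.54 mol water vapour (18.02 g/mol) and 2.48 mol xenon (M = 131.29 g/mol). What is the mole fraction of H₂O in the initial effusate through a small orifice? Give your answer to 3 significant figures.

The effusion rate of species i is ∝ p_i/√M_i ∝ n_i/√M_i.
So x_H₂O in the escaping gas = (n_H₂O/√M_H₂O) / Σ(n_i/√M_i)
= (2.54/√18.02) / (2.54/√18.02 + 2.48/√131.29) = 0.5984/(0.5984 + 0.2164) = 0.734.

0.734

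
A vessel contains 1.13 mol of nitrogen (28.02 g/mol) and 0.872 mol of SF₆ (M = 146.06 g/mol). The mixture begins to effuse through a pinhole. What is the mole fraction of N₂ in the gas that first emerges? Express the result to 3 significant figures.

0.747

Effusion rate of each component ∝ n_i/√M_i (partial pressure × 1/√M).
x_N₂(eff) = (n_N₂/√M_N₂) / (n_N₂/√M_N₂ + n_SF₆/√M_SF₆)
= (1.13/√28.02) / (1.13/√28.02 + 0.872/√146.06) = 0.2135/(0.2135 + 0.07215) = 0.747.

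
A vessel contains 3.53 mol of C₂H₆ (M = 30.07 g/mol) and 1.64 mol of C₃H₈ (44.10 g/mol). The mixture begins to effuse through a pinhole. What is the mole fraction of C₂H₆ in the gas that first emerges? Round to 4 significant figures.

0.7227

Each component's effusion rate ∝ (its partial pressure)·(1/√M) ∝ n_i/√M_i.
Mole fraction of C₂H₆ in the effusate = (n_C₂H₆/√M_C₂H₆) / (n_C₂H₆/√M_C₂H₆ + n_C₃H₈/√M_C₃H₈)
= (3.53/√30.07) / (3.53/√30.07 + 1.64/√44.10) = 0.6437/(0.6437 + 0.2470) = 0.7227.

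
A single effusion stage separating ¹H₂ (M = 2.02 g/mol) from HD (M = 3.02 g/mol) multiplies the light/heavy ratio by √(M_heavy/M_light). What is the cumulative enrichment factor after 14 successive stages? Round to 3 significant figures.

Each stage multiplies the ratio by α = √(3.02/2.02), so after 14 stages the overall factor is α^14 = (3.02/2.02)^(14/2).
= 1.49505^7 = 16.7.

16.7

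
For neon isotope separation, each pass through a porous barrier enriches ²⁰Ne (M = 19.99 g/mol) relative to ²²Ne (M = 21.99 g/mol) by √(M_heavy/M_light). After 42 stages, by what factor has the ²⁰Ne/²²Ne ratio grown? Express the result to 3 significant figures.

7.41

Each stage multiplies the ratio by α = √(21.99/19.99), so after 42 stages the overall factor is α^42 = (21.99/19.99)^(42/2).
= 1.10005^21 = 7.41.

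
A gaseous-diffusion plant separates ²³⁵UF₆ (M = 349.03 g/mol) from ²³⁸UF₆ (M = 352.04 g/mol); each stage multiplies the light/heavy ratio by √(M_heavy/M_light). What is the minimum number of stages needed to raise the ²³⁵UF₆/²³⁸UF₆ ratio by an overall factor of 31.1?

801

Single-stage factor α = √(352.04/349.03), so ln α = ½ ln(1.00862) = 0.004293.
Need α^N ≥ 31.1 ⇒ N ≥ ln(31.1) / ln α = 3.437 / 0.004293 = 800.57.
Rounding up, N = 801 stages.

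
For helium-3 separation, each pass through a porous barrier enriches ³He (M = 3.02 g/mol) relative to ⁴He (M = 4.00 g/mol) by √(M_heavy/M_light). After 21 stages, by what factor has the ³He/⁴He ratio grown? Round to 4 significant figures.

19.12

The single-stage factor is √(M_heavy/M_light), so 21 stages give [√(4.00/3.02)]^21 = (4.00/3.02)^(21/2).
= 1.32450^(21/2) = 19.12.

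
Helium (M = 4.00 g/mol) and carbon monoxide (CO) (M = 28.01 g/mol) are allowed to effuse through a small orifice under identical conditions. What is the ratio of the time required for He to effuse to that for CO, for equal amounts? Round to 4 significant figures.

Using Graham's law: t_He/t_CO = √(M_He/M_CO) = √(4.00/28.01) = √0.1428 = 0.3779.

0.3779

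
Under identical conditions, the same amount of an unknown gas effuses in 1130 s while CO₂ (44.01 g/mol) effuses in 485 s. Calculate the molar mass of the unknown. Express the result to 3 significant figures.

Since effusion rate ∝ 1/√M, t_X/t_CO₂ = √(M_X/M_CO₂).
1130/485 = 2.330 = √(M_X/44.01)
M_X = 44.01 × 2.330² = 44.01 × 5.428 = 239 g/mol

239 g/mol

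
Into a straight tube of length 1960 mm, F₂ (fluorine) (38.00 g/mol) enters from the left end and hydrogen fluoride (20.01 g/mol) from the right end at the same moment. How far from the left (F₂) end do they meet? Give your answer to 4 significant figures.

In equal time, each gas travels a distance ∝ its rate ∝ 1/√M, so d_F₂/d_HF = √(M_HF/M_F₂) = √(20.01/38.00) = 0.7257.
With d_F₂ + d_HF = 1960 mm, d_HF = 1960/(1 + 0.7257) = 1136 mm.
d_F₂ = 1960 − 1136 = 824.2 mm.

824.2 mm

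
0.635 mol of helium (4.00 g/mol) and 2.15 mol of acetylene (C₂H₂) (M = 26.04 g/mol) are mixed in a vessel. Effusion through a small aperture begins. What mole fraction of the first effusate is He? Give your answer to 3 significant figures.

0.430

The effusion rate of species i is ∝ p_i/√M_i ∝ n_i/√M_i.
x_He(eff) = (n_He/√M_He) / (n_He/√M_He + n_C₂H₂/√M_C₂H₂)
= (0.635/√4.00) / (0.635/√4.00 + 2.15/√26.04) = 0.3175/(0.3175 + 0.4213) = 0.430.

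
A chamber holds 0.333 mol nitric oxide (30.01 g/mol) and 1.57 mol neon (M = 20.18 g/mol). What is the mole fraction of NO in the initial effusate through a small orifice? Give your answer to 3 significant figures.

0.148

Effusion rate of each component ∝ n_i/√M_i (partial pressure × 1/√M).
x_NO(eff) = (n_NO/√M_NO) / (n_NO/√M_NO + n_Ne/√M_Ne)
= (0.333/√30.01) / (0.333/√30.01 + 1.57/√20.18) = 0.06079/(0.06079 + 0.3495) = 0.148.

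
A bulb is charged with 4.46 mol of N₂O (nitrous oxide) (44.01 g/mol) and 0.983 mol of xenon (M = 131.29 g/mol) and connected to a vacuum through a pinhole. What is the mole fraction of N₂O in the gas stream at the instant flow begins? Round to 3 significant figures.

The effusion rate of species i is ∝ p_i/√M_i ∝ n_i/√M_i.
x_N₂O(eff) = (n_N₂O/√M_N₂O) / (n_N₂O/√M_N₂O + n_Xe/√M_Xe)
= (4.46/√44.01) / (4.46/√44.01 + 0.983/√131.29) = 0.6723/(0.6723 + 0.08579) = 0.887.

0.887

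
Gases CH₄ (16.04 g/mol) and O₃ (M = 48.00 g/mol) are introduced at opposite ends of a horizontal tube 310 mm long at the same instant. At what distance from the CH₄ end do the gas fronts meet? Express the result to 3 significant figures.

The fronts meet when d_CH₄ + d_O₃ = L with d_CH₄/d_O₃ = √(M_O₃/M_CH₄) (Graham's law). Here √(M_O₃/M_CH₄) = √(48.00/16.04) = 1.730.
With d_CH₄ + d_O₃ = 310 mm, d_O₃ = 310/(1 + 1.730) = 113.6 mm.
d_CH₄ = 310 − 113.6 = 196 mm.

196 mm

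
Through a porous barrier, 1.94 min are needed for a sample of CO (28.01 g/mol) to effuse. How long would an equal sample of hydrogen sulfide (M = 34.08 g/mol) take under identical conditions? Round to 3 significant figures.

By Graham's law, t_H₂S/t_CO = √(M_H₂S/M_CO) = √(34.08/28.01) = √1.217 = 1.103.
So the time for H₂S is 1.94 × 1.103 = 2.14 min.

2.14 min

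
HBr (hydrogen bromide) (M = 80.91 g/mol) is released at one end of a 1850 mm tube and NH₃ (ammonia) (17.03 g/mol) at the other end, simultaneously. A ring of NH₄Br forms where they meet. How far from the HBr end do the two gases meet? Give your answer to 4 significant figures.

The fronts meet when d_HBr + d_NH₃ = L with d_HBr/d_NH₃ = √(M_NH₃/M_HBr) (Graham's law). Here √(M_NH₃/M_HBr) = √(17.03/80.91) = 0.4588.
With d_HBr + d_NH₃ = 1850 mm, d_NH₃ = 1850/(1 + 0.4588) = 1268 mm.
d_HBr = 1850 − 1268 = 581.8 mm.

581.8 mm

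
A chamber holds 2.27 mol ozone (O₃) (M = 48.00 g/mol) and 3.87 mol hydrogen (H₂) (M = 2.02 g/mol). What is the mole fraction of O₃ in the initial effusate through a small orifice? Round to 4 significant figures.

0.1074

Each component's effusion rate ∝ (its partial pressure)·(1/√M) ∝ n_i/√M_i.
So x_O₃ in the escaping gas = (n_O₃/√M_O₃) / Σ(n_i/√M_i)
= (2.27/√48.00) / (2.27/√48.00 + 3.87/√2.02) = 0.3276/(0.3276 + 2.723) = 0.1074.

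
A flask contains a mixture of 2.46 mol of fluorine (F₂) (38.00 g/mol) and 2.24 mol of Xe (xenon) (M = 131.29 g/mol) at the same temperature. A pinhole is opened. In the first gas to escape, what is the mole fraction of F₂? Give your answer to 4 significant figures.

0.6712

The effusion rate of species i is ∝ p_i/√M_i ∝ n_i/√M_i.
x_F₂(eff) = (n_F₂/√M_F₂) / (n_F₂/√M_F₂ + n_Xe/√M_Xe)
= (2.46/√38.00) / (2.46/√38.00 + 2.24/√131.29) = 0.3991/(0.3991 + 0.1955) = 0.6712.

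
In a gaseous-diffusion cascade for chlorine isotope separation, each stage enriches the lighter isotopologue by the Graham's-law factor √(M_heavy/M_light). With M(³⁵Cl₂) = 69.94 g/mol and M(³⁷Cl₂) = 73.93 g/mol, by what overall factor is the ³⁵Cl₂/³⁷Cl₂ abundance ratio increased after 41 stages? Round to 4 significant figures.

3.119

Overall factor = α^41 with α = √(73.93/69.94), i.e. (73.93/69.94)^(41/2).
= 1.05705^(41/2) = 3.119.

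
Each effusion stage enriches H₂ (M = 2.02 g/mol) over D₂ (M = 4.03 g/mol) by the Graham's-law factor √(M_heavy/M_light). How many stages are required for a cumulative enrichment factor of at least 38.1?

11

With α = √(4.03/2.02) per stage, ln α = ½ ln(1.99505) = 0.3453.
Need α^N ≥ 38.1 ⇒ N ≥ ln(38.1) / ln α = 3.640 / 0.3453 = 10.54.
So at least 11 stages are needed.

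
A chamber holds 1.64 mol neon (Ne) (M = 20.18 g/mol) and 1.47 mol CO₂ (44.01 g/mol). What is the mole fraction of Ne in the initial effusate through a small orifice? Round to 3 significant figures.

The effusion rate of species i is ∝ p_i/√M_i ∝ n_i/√M_i.
Mole fraction of Ne in the effusate = (n_Ne/√M_Ne) / (n_Ne/√M_Ne + n_CO₂/√M_CO₂)
= (1.64/√20.18) / (1.64/√20.18 + 1.47/√44.01) = 0.3651/(0.3651 + 0.2216) = 0.622.

0.622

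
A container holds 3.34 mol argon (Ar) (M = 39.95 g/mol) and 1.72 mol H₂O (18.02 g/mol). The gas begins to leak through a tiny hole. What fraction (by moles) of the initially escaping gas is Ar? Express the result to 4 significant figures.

0.5660

The effusion rate of species i is ∝ p_i/√M_i ∝ n_i/√M_i.
Mole fraction of Ar in the effusate = (n_Ar/√M_Ar) / (n_Ar/√M_Ar + n_H₂O/√M_H₂O)
= (3.34/√39.95) / (3.34/√39.95 + 1.72/√18.02) = 0.5284/(0.5284 + 0.4052) = 0.5660.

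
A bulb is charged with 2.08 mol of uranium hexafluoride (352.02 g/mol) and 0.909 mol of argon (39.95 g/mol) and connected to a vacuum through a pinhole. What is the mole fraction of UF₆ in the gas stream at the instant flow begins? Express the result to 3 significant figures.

Effusion rate of each component ∝ n_i/√M_i (partial pressure × 1/√M).
Mole fraction of UF₆ in the effusate = (n_UF₆/√M_UF₆) / (n_UF₆/√M_UF₆ + n_Ar/√M_Ar)
= (2.08/√352.02) / (2.08/√352.02 + 0.909/√39.95) = 0.1109/(0.1109 + 0.1438) = 0.435.

0.435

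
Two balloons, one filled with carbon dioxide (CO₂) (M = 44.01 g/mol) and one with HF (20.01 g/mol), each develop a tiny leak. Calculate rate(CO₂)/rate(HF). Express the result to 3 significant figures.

0.674

Since effusion rate ∝ 1/√M, rate_CO₂/rate_HF = √(M_HF/M_CO₂) = √(20.01/44.01) = √0.4547 = 0.674.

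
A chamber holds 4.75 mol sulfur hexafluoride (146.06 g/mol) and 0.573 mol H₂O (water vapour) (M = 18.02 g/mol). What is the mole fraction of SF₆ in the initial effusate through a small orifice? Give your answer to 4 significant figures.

Each component's effusion rate ∝ (its partial pressure)·(1/√M) ∝ n_i/√M_i.
Mole fraction of SF₆ in the effusate = (n_SF₆/√M_SF₆) / (n_SF₆/√M_SF₆ + n_H₂O/√M_H₂O)
= (4.75/√146.06) / (4.75/√146.06 + 0.573/√18.02) = 0.3930/(0.3930 + 0.1350) = 0.7444.

0.7444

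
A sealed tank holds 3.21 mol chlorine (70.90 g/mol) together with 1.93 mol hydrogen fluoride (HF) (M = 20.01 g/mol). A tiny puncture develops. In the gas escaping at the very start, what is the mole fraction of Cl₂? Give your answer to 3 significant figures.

Effusion rate of each component ∝ n_i/√M_i (partial pressure × 1/√M).
So x_Cl₂ in the escaping gas = (n_Cl₂/√M_Cl₂) / Σ(n_i/√M_i)
= (3.21/√70.90) / (3.21/√70.90 + 1.93/√20.01) = 0.3812/(0.3812 + 0.4315) = 0.469.

0.469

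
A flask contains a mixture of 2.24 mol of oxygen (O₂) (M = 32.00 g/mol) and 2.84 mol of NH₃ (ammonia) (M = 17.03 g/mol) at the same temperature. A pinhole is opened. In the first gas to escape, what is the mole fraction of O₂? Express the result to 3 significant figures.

0.365

Rate_i ∝ x_i/√M_i (Graham's law weighted by mole fraction), so the effusate composition follows n_i/√M_i.
x_O₂(eff) = (n_O₂/√M_O₂) / (n_O₂/√M_O₂ + n_NH₃/√M_NH₃)
= (2.24/√32.00) / (2.24/√32.00 + 2.84/√17.03) = 0.3960/(0.3960 + 0.6882) = 0.365.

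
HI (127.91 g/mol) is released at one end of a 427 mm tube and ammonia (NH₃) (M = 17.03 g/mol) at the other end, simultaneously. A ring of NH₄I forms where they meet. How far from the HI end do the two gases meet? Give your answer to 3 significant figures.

In equal time, each gas travels a distance ∝ its rate ∝ 1/√M, so d_HI/d_NH₃ = √(M_NH₃/M_HI) = √(17.03/127.91) = 0.3649.
With d_HI + d_NH₃ = 427 mm, d_NH₃ = 427/(1 + 0.3649) = 312.8 mm.
d_HI = 427 − 312.8 = 114 mm.

114 mm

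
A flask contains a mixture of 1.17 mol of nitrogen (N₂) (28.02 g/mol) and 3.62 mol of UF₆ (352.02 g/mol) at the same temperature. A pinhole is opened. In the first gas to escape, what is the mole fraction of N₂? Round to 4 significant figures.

Effusion rate of each component ∝ n_i/√M_i (partial pressure × 1/√M).
Mole fraction of N₂ in the effusate = (n_N₂/√M_N₂) / (n_N₂/√M_N₂ + n_UF₆/√M_UF₆)
= (1.17/√28.02) / (1.17/√28.02 + 3.62/√352.02) = 0.2210/(0.2210 + 0.1929) = 0.5339.

0.5339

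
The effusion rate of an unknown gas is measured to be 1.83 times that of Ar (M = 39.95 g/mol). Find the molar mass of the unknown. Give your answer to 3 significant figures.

11.9 g/mol

Graham's law gives rate_X/rate_Ar = √(M_Ar/M_X).
1.83 = √(39.95/M_X)
M_X = 39.95 / 1.83² = 39.95 / 3.349 = 11.9 g/mol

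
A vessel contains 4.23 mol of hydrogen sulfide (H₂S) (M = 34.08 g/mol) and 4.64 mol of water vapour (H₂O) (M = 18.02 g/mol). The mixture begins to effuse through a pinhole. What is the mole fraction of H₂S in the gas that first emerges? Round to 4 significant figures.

The effusion rate of species i is ∝ p_i/√M_i ∝ n_i/√M_i.
So x_H₂S in the escaping gas = (n_H₂S/√M_H₂S) / Σ(n_i/√M_i)
= (4.23/√34.08) / (4.23/√34.08 + 4.64/√18.02) = 0.7246/(0.7246 + 1.093) = 0.3986.

0.3986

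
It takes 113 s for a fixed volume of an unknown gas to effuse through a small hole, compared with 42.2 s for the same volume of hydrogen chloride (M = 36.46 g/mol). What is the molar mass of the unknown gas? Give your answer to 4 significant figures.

261.4 g/mol

By Graham's law, t_X/t_HCl = √(M_X/M_HCl).
113/42.2 = 2.678 = √(M_X/36.46)
M_X = 36.46 × 2.678² = 36.46 × 7.170 = 261.4 g/mol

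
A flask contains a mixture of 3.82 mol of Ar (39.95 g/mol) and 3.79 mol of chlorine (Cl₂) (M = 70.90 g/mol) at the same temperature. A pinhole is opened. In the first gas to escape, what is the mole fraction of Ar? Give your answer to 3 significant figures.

Rate_i ∝ x_i/√M_i (Graham's law weighted by mole fraction), so the effusate composition follows n_i/√M_i.
x_Ar(eff) = (n_Ar/√M_Ar) / (n_Ar/√M_Ar + n_Cl₂/√M_Cl₂)
= (3.82/√39.95) / (3.82/√39.95 + 3.79/√70.90) = 0.6044/(0.6044 + 0.4501) = 0.573.

0.573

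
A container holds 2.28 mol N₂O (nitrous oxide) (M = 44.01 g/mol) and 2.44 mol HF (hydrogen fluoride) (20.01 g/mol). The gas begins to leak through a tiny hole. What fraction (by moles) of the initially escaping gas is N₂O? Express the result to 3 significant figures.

Effusion rate of each component ∝ n_i/√M_i (partial pressure × 1/√M).
So x_N₂O in the escaping gas = (n_N₂O/√M_N₂O) / Σ(n_i/√M_i)
= (2.28/√44.01) / (2.28/√44.01 + 2.44/√20.01) = 0.3437/(0.3437 + 0.5455) = 0.387.

0.387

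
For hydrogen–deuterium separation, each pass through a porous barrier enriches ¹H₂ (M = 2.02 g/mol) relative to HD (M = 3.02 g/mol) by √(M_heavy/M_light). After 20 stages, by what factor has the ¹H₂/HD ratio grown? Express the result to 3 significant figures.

After 20 stages the ratio has grown by (√(3.02/2.02))^20 = (3.02/2.02)^(20/2).
= 1.49505^10 = 55.8.

55.8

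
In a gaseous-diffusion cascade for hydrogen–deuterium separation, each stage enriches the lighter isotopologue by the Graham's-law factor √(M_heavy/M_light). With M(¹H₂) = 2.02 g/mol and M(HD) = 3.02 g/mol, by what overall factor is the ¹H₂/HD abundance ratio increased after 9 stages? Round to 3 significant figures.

Each stage multiplies the ratio by α = √(3.02/2.02), so after 9 stages the overall factor is α^9 = (3.02/2.02)^(9/2).
= 1.49505^(9/2) = 6.11.

6.11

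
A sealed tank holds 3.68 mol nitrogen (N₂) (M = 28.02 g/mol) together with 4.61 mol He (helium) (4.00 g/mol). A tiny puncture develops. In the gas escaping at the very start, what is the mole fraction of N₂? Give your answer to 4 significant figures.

Effusion rate of each component ∝ n_i/√M_i (partial pressure × 1/√M).
Mole fraction of N₂ in the effusate = (n_N₂/√M_N₂) / (n_N₂/√M_N₂ + n_He/√M_He)
= (3.68/√28.02) / (3.68/√28.02 + 4.61/√4.00) = 0.6952/(0.6952 + 2.305) = 0.2317.

0.2317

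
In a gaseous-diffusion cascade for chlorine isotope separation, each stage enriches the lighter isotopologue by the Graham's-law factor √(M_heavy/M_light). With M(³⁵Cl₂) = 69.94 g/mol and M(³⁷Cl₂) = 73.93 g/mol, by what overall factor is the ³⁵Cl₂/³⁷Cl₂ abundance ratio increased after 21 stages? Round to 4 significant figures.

1.791

Each stage multiplies the ratio by α = √(73.93/69.94), so after 21 stages the overall factor is α^21 = (73.93/69.94)^(21/2).
= 1.05705^(21/2) = 1.791.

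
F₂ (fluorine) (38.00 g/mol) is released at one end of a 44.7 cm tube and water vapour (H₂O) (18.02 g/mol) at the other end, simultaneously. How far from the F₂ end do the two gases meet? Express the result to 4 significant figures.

18.23 cm

Distances travelled in equal time are proportional to diffusion rates, so d_F₂/d_H₂O = √(M_H₂O/M_F₂) = √(18.02/38.00) = 0.6886.
With d_F₂ + d_H₂O = 44.7 cm, d_H₂O = 44.7/(1 + 0.6886) = 26.47 cm.
d_F₂ = 44.7 − 26.47 = 18.23 cm.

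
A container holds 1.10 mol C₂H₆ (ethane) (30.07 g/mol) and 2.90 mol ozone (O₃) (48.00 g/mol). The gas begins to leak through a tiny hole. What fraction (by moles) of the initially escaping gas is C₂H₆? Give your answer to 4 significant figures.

0.3240

Rate_i ∝ x_i/√M_i (Graham's law weighted by mole fraction), so the effusate composition follows n_i/√M_i.
So x_C₂H₆ in the escaping gas = (n_C₂H₆/√M_C₂H₆) / Σ(n_i/√M_i)
= (1.10/√30.07) / (1.10/√30.07 + 2.90/√48.00) = 0.2006/(0.2006 + 0.4186) = 0.3240.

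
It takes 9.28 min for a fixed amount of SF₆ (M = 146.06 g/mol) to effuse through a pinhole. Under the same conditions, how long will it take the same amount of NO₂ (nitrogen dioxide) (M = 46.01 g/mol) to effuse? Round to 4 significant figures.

5.208 min

By Graham's law, t_NO₂/t_SF₆ = √(M_NO₂/M_SF₆) = √(46.01/146.06) = √0.3150 = 0.5613.
So the time for NO₂ is 9.28 × 0.5613 = 5.208 min.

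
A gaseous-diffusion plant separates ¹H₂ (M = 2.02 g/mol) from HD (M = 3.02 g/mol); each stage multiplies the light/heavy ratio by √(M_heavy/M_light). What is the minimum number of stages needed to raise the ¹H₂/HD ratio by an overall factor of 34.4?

18

Per stage α = (3.02/2.02)^(1/2) = 1.49505^0.5, giving ln α = 0.2011.
Need α^N ≥ 34.4 ⇒ N ≥ ln(34.4) / ln α = 3.538 / 0.2011 = 17.60.
Rounding up, N = 18 stages.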